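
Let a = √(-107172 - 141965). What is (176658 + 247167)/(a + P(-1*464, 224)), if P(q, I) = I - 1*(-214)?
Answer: 185635350/440981 - 423825*I*√249137/440981 ≈ 420.96 - 479.72*I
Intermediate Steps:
a = I*√249137 (a = √(-249137) = I*√249137 ≈ 499.14*I)
P(q, I) = 214 + I (P(q, I) = I + 214 = 214 + I)
(176658 + 247167)/(a + P(-1*464, 224)) = (176658 + 247167)/(I*√249137 + (214 + 224)) = 423825/(I*√249137 + 438) = 423825/(438 + I*√249137)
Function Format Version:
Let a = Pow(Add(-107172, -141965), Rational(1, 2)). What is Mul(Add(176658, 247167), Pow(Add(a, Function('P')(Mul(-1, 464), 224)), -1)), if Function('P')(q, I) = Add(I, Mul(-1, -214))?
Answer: Add(Rational(185635350, 440981), Mul(Rational(-423825, 440981), I, Pow(249137, Rational(1, 2)))) ≈ Add(420.96, Mul(-479.72, I))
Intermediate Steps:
a = Mul(I, Pow(249137, Rational(1, 2))) (a = Pow(-249137, Rational(1, 2)) = Mul(I, Pow(249137, Rational(1, 2))) ≈ Mul(499.14, I))
Function('P')(q, I) = Add(214, I) (Function('P')(q, I) = Add(I, 214) = Add(214, I))
Mul(Add(176658, 247167), Pow(Add(a, Function('P')(Mul(-1, 464), 224)), -1)) = Mul(Add(176658, 247167), Pow(Add(Mul(I, Pow(249137, Rational(1, 2))), Add(214, 224)), -1)) = Mul(423825, Pow(Add(Mul(I, Pow(249137, Rational(1, 2))), 438), -1)) = Mul(423825, Pow(Add(438, Mul(I, Pow(249137, Rational(1, 2)))), -1))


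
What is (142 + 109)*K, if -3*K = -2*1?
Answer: 502/3 ≈ 167.33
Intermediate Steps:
K = 2/3 (K = -(-2)/3 = -1/3*(-2) = 2/3 ≈ 0.66667)
(142 + 109)*K = (142 + 109)*(2/3) = 251*(2/3) = 502/3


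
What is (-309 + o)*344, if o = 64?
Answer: -84280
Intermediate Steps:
(-309 + o)*344 = (-309 + 64)*344 = -245*344 = -84280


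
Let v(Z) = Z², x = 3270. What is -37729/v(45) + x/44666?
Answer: -839290882/45224325 ≈ -18.558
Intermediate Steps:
-37729/v(45) + x/44666 = -37729/(45²) + 3270/44666 = -37729/2025 + 3270*(1/44666) = -37729*1/2025 + 1635/22333 = -37729/2025 + 1635/22333 = -839290882/45224325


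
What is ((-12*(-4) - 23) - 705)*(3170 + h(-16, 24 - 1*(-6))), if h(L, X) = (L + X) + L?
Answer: -2154240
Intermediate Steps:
h(L, X) = X + 2*L
((-12*(-4) - 23) - 705)*(3170 + h(-16, 24 - 1*(-6))) = ((-12*(-4) - 23) - 705)*(3170 + ((24 - 1*(-6)) + 2*(-16))) = ((48 - 23) - 705)*(3170 + ((24 + 6) - 32)) = (25 - 705)*(3170 + (30 - 32)) = -680*(3170 - 2) = -680*3168 = -2154240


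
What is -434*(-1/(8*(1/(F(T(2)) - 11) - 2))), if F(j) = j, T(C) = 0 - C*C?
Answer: -105/4 ≈ -26.250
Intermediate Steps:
T(C) = -C² (T(C) = 0 - C² = -C²)
-434*(-1/(8*(1/(F(T(2)) - 11) - 2))) = -434*(-1/(8*(1/(-1*2² - 11) - 2))) = -434*(-1/(8*(1/(-1*4 - 11) - 2))) = -434*(-1/(8*(1/(-4 - 11) - 2))) = -434*(-1/(8*(1/(-15) - 2))) = -434*(-1/(8*(-1/15 - 2))) = -434/((-8*(-31/15))) = -434/248/15 = -434*15/248 = -105/4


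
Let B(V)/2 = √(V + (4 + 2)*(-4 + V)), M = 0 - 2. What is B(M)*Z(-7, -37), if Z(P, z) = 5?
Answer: 10*I*√38 ≈ 61.644*I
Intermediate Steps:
M = -2
B(V) = 2*√(-24 + 7*V) (B(V) = 2*√(V + (4 + 2)*(-4 + V)) = 2*√(V + 6*(-4 + V)) = 2*√(V + (-24 + 6*V)) = 2*√(-24 + 7*V))
B(M)*Z(-7, -37) = (2*√(-24 + 7*(-2)))*5 = (2*√(-24 - 14))*5 = (2*√(-38))*5 = (2*(I*√38))*5 = (2*I*√38)*5 = 10*I*√38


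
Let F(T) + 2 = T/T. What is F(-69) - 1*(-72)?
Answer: 71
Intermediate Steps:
F(T) = -1 (F(T) = -2 + T/T = -2 + 1 = -1)
F(-69) - 1*(-72) = -1 - 1*(-72) = -1 + 72 = 71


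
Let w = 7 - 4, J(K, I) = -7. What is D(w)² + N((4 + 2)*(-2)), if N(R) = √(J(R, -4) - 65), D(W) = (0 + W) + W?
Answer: 36 + 6*I*√2 ≈ 36.0 + 8.4853*I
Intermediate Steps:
w = 3
D(W) = 2*W (D(W) = W + W = 2*W)
N(R) = 6*I*√2 (N(R) = √(-7 - 65) = √(-72) = 6*I*√2)
D(w)² + N((4 + 2)*(-2)) = (2*3)² + 6*I*√2 = 6² + 6*I*√2 = 36 + 6*I*√2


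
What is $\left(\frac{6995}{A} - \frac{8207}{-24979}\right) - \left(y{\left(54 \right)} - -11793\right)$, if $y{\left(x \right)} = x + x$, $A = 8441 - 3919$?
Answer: $- \frac{1344066067079}{112955038} \approx -11899.0$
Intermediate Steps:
$A = 4522$ ($A = 8441 - 3919 = 4522$)
$y{\left(x \right)} = 2 x$
$\left(\frac{6995}{A} - \frac{8207}{-24979}\right) - \left(y{\left(54 \right)} - -11793\right) = \left(\frac{6995}{4522} - \frac{8207}{-24979}\right) - \left(2 \cdot 54 - -11793\right) = \left(6995 \cdot \frac{1}{4522} - - \frac{8207}{24979}\right) - \left(108 + 11793\right) = \left(\frac{6995}{4522} + \frac{8207}{24979}\right) - 11901 = \frac{211840159}{112955038} - 11901 = - \frac{1344066067079}{112955038}$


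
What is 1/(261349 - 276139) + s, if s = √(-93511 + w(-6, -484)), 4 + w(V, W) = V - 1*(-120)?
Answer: -1/14790 + I*√93401 ≈ -6.7613e-5 + 305.62*I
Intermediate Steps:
w(V, W) = 116 + V (w(V, W) = -4 + (V - 1*(-120)) = -4 + (V + 120) = -4 + (120 + V) = 116 + V)
s = I*√93401 (s = √(-93511 + (116 - 6)) = √(-93511 + 110) = √(-93401) = I*√93401 ≈ 305.62*I)
1/(261349 - 276139) + s = 1/(261349 - 276139) + I*√93401 = 1/(-14790) + I*√93401 = -1/14790 + I*√93401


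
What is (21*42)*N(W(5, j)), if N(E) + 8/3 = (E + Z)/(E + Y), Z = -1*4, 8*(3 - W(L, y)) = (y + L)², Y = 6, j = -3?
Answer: -42630/17 ≈ -2507.6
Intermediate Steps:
W(L, y) = 3 - (L + y)²/8 (W(L, y) = 3 - (y + L)²/8 = 3 - (L + y)²/8)
Z = -4
N(E) = -8/3 + (-4 + E)/(6 + E) (N(E) = -8/3 + (E - 4)/(E + 6) = -8/3 + (-4 + E)/(6 + E))
(21*42)*N(W(5, j)) = (21*42)*(5*(-12 - (3 - (5 - 3)²/8))/(3*(6 + (3 - (5 - 3)²/8)))) = 882*(5*(-12 - (3 - ⅛*2²))/(3*(6 + (3 - ⅛*2²)))) = 882*(5*(-12 - (3 - ⅛*4))/(3*(6 + (3 - ⅛*4)))) = 882*(5*(-12 - (3 - ½))/(3*(6 + (3 - ½)))) = 882*(5*(-12 - 1*5/2)/(3*(6 + 5/2))) = 882*(5*(-12 - 5/2)/(3*(17/2))) = 882*((5/3)*(2/17)*(-29/2)) = 882*(-145/51) = -42630/17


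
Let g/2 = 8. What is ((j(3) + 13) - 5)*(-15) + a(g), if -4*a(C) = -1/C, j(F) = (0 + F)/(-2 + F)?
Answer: -10559/64 ≈ -164.98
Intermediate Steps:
g = 16 (g = 2*8 = 16)
j(F) = F/(-2 + F)
a(C) = 1/(4*C) (a(C) = -(-1)/(4*C) = 1/(4*C))
((j(3) + 13) - 5)*(-15) + a(g) = ((3/(-2 + 3) + 13) - 5)*(-15) + (¼)/16 = ((3/1 + 13) - 5)*(-15) + (¼)*(1/16) = ((3*1 + 13) - 5)*(-15) + 1/64 = ((3 + 13) - 5)*(-15) + 1/64 = (16 - 5)*(-15) + 1/64 = 11*(-15) + 1/64 = -165 + 1/64 = -10559/64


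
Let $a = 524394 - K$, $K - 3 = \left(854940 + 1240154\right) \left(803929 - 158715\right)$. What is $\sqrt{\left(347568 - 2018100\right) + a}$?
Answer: $i \sqrt{1351785126257} \approx 1.1627 \cdot 10^{6} i$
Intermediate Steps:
$K = 1351783980119$ ($K = 3 + \left(854940 + 1240154\right) \left(803929 - 158715\right) = 3 + 2095094 \cdot 645214 = 3 + 1351783980116 = 1351783980119$)
$a = -1351783455725$ ($a = 524394 - 1351783980119 = -1351783455725$)
$\sqrt{\left(347568 - 2018100\right) + a} = \sqrt{\left(347568 - 2018100\right) - 1351783455725} = \sqrt{-1670532 - 1351783455725} = \sqrt{-1351785126257} = i \sqrt{1351785126257}$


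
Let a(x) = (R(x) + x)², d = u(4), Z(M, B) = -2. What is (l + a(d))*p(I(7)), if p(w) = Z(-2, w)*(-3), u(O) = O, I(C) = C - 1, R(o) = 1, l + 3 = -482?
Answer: -2760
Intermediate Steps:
l = -485 (l = -3 - 482 = -485)
I(C) = -1 + C
d = 4
p(w) = 6 (p(w) = -2*(-3) = 6)
a(x) = (1 + x)²
(l + a(d))*p(I(7)) = (-485 + (1 + 4)²)*6 = (-485 + 5²)*6 = (-485 + 25)*6 = -460*6 = -2760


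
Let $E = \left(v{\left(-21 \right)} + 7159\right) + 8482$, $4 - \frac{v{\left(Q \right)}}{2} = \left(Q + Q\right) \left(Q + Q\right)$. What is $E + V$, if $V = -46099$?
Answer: $-33978$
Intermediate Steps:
$v{\left(Q \right)} = 8 - 8 Q^{2}$ ($v{\left(Q \right)} = 8 - 2 \left(Q + Q\right) \left(Q + Q\right) = 8 - 2 \cdot 2 Q 2 Q = 8 - 2 \cdot 4 Q^{2} = 8 - 8 Q^{2}$)
$E = 12121$ ($E = \left(\left(8 - 8 \left(-21\right)^{2}\right) + 7159\right) + 8482 = \left(\left(8 - 3528\right) + 7159\right) + 8482 = \left(-3520 + 7159\right) + 8482 = 3639 + 8482 = 12121$)
$E + V = 12121 - 46099 = -33978$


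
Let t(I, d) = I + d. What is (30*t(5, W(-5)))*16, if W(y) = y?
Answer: 0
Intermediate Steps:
(30*t(5, W(-5)))*16 = (30*(5 - 5))*16 = (30*0)*16 = 0*16 = 0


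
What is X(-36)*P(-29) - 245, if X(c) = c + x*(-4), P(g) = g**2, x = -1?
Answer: -27157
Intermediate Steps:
X(c) = 4 + c (X(c) = c - 1*(-4) = c + 4 = 4 + c)
X(-36)*P(-29) - 245 = (4 - 36)*(-29)**2 - 245 = -32*841 - 245 = -26912 - 245 = -27157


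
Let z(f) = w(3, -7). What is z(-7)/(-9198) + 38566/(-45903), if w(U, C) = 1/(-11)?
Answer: -118241965/140738598 ≈ -0.84015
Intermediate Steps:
w(U, C) = -1/11
z(f) = -1/11
z(-7)/(-9198) + 38566/(-45903) = -1/11/(-9198) + 38566/(-45903) = -1/11*(-1/9198) + 38566*(-1/45903) = 1/101178 - 3506/4173 = -118241965/140738598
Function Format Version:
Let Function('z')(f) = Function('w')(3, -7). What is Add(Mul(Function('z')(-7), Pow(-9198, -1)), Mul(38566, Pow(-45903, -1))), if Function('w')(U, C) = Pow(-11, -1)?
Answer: Rational(-118241965, 140738598) ≈ -0.84015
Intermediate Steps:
Function('w')(U, C) = Rational(-1, 11)
Function('z')(f) = Rational(-1, 11)
Add(Mul(Function('z')(-7), Pow(-9198, -1)), Mul(38566, Pow(-45903, -1))) = Add(Mul(Rational(-1, 11), Pow(-9198, -1)), Mul(38566, Pow(-45903, -1))) = Add(Mul(Rational(-1, 11), Rational(-1, 9198)), Mul(38566, Rational(-1, 45903))) = Add(Rational(1, 101178), Rational(-3506, 4173)) = Rational(-118241965, 140738598)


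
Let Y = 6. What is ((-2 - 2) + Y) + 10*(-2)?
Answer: -18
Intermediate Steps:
((-2 - 2) + Y) + 10*(-2) = ((-2 - 2) + 6) + 10*(-2) = (-4 + 6) - 20 = 2 - 20 = -18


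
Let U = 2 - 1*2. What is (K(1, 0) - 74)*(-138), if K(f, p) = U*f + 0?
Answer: 10212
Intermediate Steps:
U = 0 (U = 2 - 2 = 0)
K(f, p) = 0 (K(f, p) = 0*f + 0 = 0 + 0 = 0)
(K(1, 0) - 74)*(-138) = (0 - 74)*(-138) = -74*(-138) = 10212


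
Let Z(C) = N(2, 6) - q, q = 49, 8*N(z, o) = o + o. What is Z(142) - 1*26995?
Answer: -54085/2 ≈ -27043.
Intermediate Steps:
N(z, o) = o/4 (N(z, o) = (o + o)/8 = (2*o)/8 = o/4)
Z(C) = -95/2 (Z(C) = (¼)*6 - 1*49 = 3/2 - 49 = -95/2)
Z(142) - 1*26995 = -95/2 - 1*26995 = -95/2 - 26995 = -54085/2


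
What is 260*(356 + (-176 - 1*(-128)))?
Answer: 80080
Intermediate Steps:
260*(356 + (-176 - 1*(-128))) = 260*(356 + (-176 + 128)) = 260*(356 - 48) = 260*308 = 80080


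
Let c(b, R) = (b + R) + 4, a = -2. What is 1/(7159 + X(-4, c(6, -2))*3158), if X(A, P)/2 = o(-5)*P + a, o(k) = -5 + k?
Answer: -1/510753 ≈ -1.9579e-6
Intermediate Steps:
c(b, R) = 4 + R + b (c(b, R) = (R + b) + 4 = 4 + R + b)
X(A, P) = -4 - 20*P (X(A, P) = 2*((-5 - 5)*P - 2) = 2*(-10*P - 2) = 2*(-2 - 10*P) = -4 - 20*P)
1/(7159 + X(-4, c(6, -2))*3158) = 1/(7159 + (-4 - 20*(4 - 2 + 6))*3158) = 1/(7159 + (-4 - 20*8)*3158) = 1/(7159 + (-4 - 160)*3158) = 1/(7159 - 164*3158) = 1/(7159 - 517912) = 1/(-510753) = -1/510753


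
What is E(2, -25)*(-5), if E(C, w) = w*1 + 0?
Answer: 125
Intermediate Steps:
E(C, w) = w (E(C, w) = w + 0 = w)
E(2, -25)*(-5) = -25*(-5) = 125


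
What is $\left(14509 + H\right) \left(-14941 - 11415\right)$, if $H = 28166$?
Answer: $-1124742300$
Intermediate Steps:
$\left(14509 + H\right) \left(-14941 - 11415\right) = \left(14509 + 28166\right) \left(-14941 - 11415\right) = 42675 \left(-26356\right) = -1124742300$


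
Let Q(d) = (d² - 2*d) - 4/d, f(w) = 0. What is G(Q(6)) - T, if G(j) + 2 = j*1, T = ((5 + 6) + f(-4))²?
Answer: -299/3 ≈ -99.667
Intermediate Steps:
Q(d) = d² - 4/d - 2*d
T = 121 (T = ((5 + 6) + 0)² = (11 + 0)² = 11² = 121)
G(j) = -2 + j (G(j) = -2 + j*1 = -2 + j)
G(Q(6)) - T = (-2 + (-4 + 6²*(-2 + 6))/6) - 1*121 = (-2 + (-4 + 36*4)/6) - 121 = (-2 + (-4 + 144)/6) - 121 = (-2 + (⅙)*140) - 121 = (-2 + 70/3) - 121 = 64/3 - 121 = -299/3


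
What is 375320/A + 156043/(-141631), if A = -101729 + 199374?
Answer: 7584025637/2765911799 ≈ 2.7420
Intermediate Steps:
A = 97645
375320/A + 156043/(-141631) = 375320/97645 + 156043/(-141631) = 375320*(1/97645) + 156043*(-1/141631) = 75064/19529 - 156043/141631 = 7584025637/2765911799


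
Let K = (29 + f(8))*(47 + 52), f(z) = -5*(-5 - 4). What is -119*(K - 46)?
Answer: -866320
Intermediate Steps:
f(z) = 45 (f(z) = -5*(-9) = 45)
K = 7326 (K = (29 + 45)*(47 + 52) = 74*99 = 7326)
-119*(K - 46) = -119*(7326 - 46) = -119*7280 = -866320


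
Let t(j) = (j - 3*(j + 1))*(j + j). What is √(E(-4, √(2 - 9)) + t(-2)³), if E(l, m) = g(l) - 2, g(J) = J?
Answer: I*√70 ≈ 8.3666*I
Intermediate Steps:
t(j) = 2*j*(-3 - 2*j) (t(j) = (j - 3*(1 + j))*(2*j) = (j + (-3 - 3*j))*(2*j) = (-3 - 2*j)*(2*j) = 2*j*(-3 - 2*j))
E(l, m) = -2 + l (E(l, m) = l - 2 = -2 + l)
√(E(-4, √(2 - 9)) + t(-2)³) = √((-2 - 4) + (-2*(-2)*(3 + 2*(-2)))³) = √(-6 + (-2*(-2)*(3 - 4))³) = √(-6 + (-2*(-2)*(-1))³) = √(-6 + (-4)³) = √(-6 - 64) = √(-70) = I*√70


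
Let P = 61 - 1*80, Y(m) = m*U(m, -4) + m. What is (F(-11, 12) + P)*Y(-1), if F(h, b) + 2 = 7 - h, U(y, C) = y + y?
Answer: -3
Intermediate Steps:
U(y, C) = 2*y
F(h, b) = 5 - h (F(h, b) = -2 + (7 - h) = 5 - h)
Y(m) = m + 2*m² (Y(m) = m*(2*m) + m = 2*m² + m = m + 2*m²)
P = -19 (P = 61 - 80 = -19)
(F(-11, 12) + P)*Y(-1) = ((5 - 1*(-11)) - 19)*(-(1 + 2*(-1))) = ((5 + 11) - 19)*(-(1 - 2)) = (16 - 19)*(-1*(-1)) = -3*1 = -3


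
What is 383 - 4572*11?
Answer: -49909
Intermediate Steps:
383 - 4572*11 = 383 - 254*198 = 383 - 50292 = -49909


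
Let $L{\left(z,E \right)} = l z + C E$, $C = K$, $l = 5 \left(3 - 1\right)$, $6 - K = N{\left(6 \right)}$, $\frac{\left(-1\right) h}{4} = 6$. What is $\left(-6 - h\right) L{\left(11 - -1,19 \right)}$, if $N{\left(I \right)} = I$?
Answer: $2160$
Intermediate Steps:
$h = -24$ ($h = \left(-4\right) 6 = -24$)
$K = 0$ ($K = 6 - 6 = 0$)
$l = 10$ ($l = 5 \cdot 2 = 10$)
$C = 0$
$L{\left(z,E \right)} = 10 z$ ($L{\left(z,E \right)} = 10 z + 0 E = 10 z + 0 = 10 z$)
$\left(-6 - h\right) L{\left(11 - -1,19 \right)} = \left(-6 - -24\right) 10 \left(11 - -1\right) = \left(-6 + 24\right) 10 \left(11 + 1\right) = 18 \cdot 10 \cdot 12 = 18 \cdot 120 = 2160$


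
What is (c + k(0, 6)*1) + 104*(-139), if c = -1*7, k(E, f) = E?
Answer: -14463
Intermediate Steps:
c = -7
(c + k(0, 6)*1) + 104*(-139) = (-7 + 0*1) + 104*(-139) = (-7 + 0) - 14456 = -7 - 14456 = -14463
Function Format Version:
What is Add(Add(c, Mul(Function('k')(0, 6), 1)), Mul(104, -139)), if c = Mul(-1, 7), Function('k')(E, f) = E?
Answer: -14463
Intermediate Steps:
c = -7
Add(Add(c, Mul(Function('k')(0, 6), 1)), Mul(104, -139)) = Add(Add(-7, Mul(0, 1)), Mul(104, -139)) = Add(Add(-7, 0), -14456) = Add(-7, -14456) = -14463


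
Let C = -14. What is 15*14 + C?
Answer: 196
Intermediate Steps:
15*14 + C = 15*14 - 14 = 210 - 14 = 196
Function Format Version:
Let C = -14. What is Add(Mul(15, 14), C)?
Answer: 196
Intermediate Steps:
Add(Mul(15, 14), C) = Add(Mul(15, 14), -14) = Add(210, -14) = 196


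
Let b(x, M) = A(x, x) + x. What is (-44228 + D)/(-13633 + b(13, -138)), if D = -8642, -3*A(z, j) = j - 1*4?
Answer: 52870/13623 ≈ 3.8809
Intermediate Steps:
A(z, j) = 4/3 - j/3 (A(z, j) = -(j - 1*4)/3 = -(j - 4)/3 = -(-4 + j)/3 = 4/3 - j/3)
b(x, M) = 4/3 + 2*x/3 (b(x, M) = (4/3 - x/3) + x = 4/3 + 2*x/3)
(-44228 + D)/(-13633 + b(13, -138)) = (-44228 - 8642)/(-13633 + (4/3 + (⅔)*13)) = -52870/(-13633 + (4/3 + 26/3)) = -52870/(-13633 + 10) = -52870/(-13623) = -52870*(-1/13623) = 52870/13623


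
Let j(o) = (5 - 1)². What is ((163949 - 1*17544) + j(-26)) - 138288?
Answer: 8133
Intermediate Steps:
j(o) = 16 (j(o) = 4² = 16)
((163949 - 1*17544) + j(-26)) - 138288 = ((163949 - 1*17544) + 16) - 138288 = ((163949 - 17544) + 16) - 138288 = (146405 + 16) - 138288 = 146421 - 138288 = 8133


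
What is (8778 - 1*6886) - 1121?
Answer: 771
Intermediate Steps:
(8778 - 1*6886) - 1121 = (8778 - 6886) - 1121 = 1892 - 1121 = 771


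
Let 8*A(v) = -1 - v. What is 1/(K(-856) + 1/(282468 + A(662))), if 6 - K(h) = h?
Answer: 2259081/1947327830 ≈ 0.0011601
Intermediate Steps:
K(h) = 6 - h
A(v) = -⅛ - v/8 (A(v) = (-1 - v)/8 = -⅛ - v/8)
1/(K(-856) + 1/(282468 + A(662))) = 1/((6 - 1*(-856)) + 1/(282468 + (-⅛ - ⅛*662))) = 1/((6 + 856) + 1/(282468 + (-⅛ - 331/4))) = 1/(862 + 1/(282468 - 663/8)) = 1/(862 + 1/(2259081/8)) = 1/(862 + 8/2259081) = 1/(1947327830/2259081) = 2259081/1947327830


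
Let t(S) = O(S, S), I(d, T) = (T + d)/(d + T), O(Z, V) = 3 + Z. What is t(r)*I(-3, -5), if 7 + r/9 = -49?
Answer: -501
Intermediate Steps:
r = -504 (r = -63 + 9*(-49) = -63 - 441 = -504)
I(d, T) = 1 (I(d, T) = (T + d)/(T + d) = 1)
t(S) = 3 + S
t(r)*I(-3, -5) = (3 - 504)*1 = -501*1 = -501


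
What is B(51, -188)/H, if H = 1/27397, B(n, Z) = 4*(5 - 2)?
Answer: 328764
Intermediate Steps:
B(n, Z) = 12 (B(n, Z) = 4*3 = 12)
H = 1/27397 ≈ 3.6500e-5
B(51, -188)/H = 12/(1/27397) = 12*27397 = 328764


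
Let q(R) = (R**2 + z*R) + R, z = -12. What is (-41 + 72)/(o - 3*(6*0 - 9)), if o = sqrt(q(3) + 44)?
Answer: 837/709 - 62*sqrt(5)/709 ≈ 0.98500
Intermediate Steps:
q(R) = R**2 - 11*R (q(R) = (R**2 - 12*R) + R = R**2 - 11*R)
o = 2*sqrt(5) (o = sqrt(3*(-11 + 3) + 44) = sqrt(3*(-8) + 44) = sqrt(-24 + 44) = sqrt(20) = 2*sqrt(5) ≈ 4.4721)
(-41 + 72)/(o - 3*(6*0 - 9)) = (-41 + 72)/(2*sqrt(5) - 3*(6*0 - 9)) = 31/(2*sqrt(5) - 3*(0 - 9)) = 31/(2*sqrt(5) - 3*(-9)) = 31/(2*sqrt(5) + 27) = 31/(27 + 2*sqrt(5))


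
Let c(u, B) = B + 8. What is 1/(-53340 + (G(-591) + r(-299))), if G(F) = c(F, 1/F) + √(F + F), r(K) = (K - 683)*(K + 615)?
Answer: -127013940555/46187858026946167 - 349281*I*√1182/46187858026946167 ≈ -2.7499e-6 - 2.5999e-10*I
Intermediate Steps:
c(u, B) = 8 + B
r(K) = (-683 + K)*(615 + K)
G(F) = 8 + 1/F + √2*√F (G(F) = (8 + 1/F) + √(F + F) = (8 + 1/F) + √(2*F) = (8 + 1/F) + √2*√F = 8 + 1/F + √2*√F)
1/(-53340 + (G(-591) + r(-299))) = 1/(-53340 + ((8 + 1/(-591) + √2*√(-591)) + (-420045 + (-299)² - 68*(-299)))) = 1/(-53340 + ((8 - 1/591 + √2*(I*√591)) + (-420045 + 89401 + 20332))) = 1/(-53340 + ((8 - 1/591 + I*√1182) - 310312)) = 1/(-53340 + ((4727/591 + I*√1182) - 310312)) = 1/(-53340 + (-183389665/591 + I*√1182)) = 1/(-214913605/591 + I*√1182)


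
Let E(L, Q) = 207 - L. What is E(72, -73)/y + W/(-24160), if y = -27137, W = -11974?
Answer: 160838419/327814960 ≈ 0.49064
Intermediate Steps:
E(72, -73)/y + W/(-24160) = (207 - 1*72)/(-27137) - 11974/(-24160) = (207 - 72)*(-1/27137) - 11974*(-1/24160) = 135*(-1/27137) + 5987/12080 = -135/27137 + 5987/12080 = 160838419/327814960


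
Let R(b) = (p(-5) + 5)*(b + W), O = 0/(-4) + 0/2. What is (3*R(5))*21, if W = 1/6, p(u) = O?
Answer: 3255/2 ≈ 1627.5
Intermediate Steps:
O = 0 (O = 0*(-1/4) + 0*(1/2) = 0 + 0 = 0)
p(u) = 0
W = 1/6 (W = 1*(1/6) = 1/6 ≈ 0.16667)
R(b) = 5/6 + 5*b (R(b) = (0 + 5)*(b + 1/6) = 5*(1/6 + b) = 5/6 + 5*b)
(3*R(5))*21 = (3*(5/6 + 5*5))*21 = (3*(5/6 + 25))*21 = (3*(155/6))*21 = (155/2)*21 = 3255/2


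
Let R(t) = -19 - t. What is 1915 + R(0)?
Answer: 1896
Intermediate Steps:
1915 + R(0) = 1915 + (-19 - 1*0) = 1915 + (-19 + 0) = 1915 - 19 = 1896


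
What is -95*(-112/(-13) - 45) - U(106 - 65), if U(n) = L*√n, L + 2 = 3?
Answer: 44935/13 - √41 ≈ 3450.1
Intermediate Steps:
L = 1 (L = -2 + 3 = 1)
U(n) = √n (U(n) = 1*√n = √n)
-95*(-112/(-13) - 45) - U(106 - 65) = -95*(-112/(-13) - 45) - √(106 - 65) = -95*(-112*(-1/13) - 45) - √41 = -95*(112/13 - 45) - √41 = -95*(-473/13) - √41 = 44935/13 - √41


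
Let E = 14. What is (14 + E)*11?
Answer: 308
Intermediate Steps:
(14 + E)*11 = (14 + 14)*11 = 28*11 = 308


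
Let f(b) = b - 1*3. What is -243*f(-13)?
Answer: 3888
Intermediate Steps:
f(b) = -3 + b (f(b) = b - 3 = -3 + b)
-243*f(-13) = -243*(-3 - 13) = -243*(-16) = 3888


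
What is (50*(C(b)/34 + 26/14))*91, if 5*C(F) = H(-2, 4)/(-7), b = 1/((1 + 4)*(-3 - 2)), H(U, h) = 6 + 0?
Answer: 143260/17 ≈ 8427.1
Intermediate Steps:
H(U, h) = 6
b = -1/25 (b = 1/(5*(-5)) = 1/(-25) = -1/25 ≈ -0.040000)
C(F) = -6/35 (C(F) = (6/(-7))/5 = (6*(-⅐))/5 = (⅕)*(-6/7) = -6/35)
(50*(C(b)/34 + 26/14))*91 = (50*(-6/35/34 + 26/14))*91 = (50*(-6/35*1/34 + 26*(1/14)))*91 = (50*(-3/595 + 13/7))*91 = (50*(1102/595))*91 = (11020/119)*91 = 143260/17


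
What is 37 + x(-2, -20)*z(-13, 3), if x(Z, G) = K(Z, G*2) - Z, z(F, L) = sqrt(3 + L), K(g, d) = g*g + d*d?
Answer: 37 + 1606*sqrt(6) ≈ 3970.9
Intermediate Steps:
K(g, d) = d**2 + g**2 (K(g, d) = g**2 + d**2 = d**2 + g**2)
x(Z, G) = Z**2 - Z + 4*G**2 (x(Z, G) = ((G*2)**2 + Z**2) - Z = ((2*G)**2 + Z**2) - Z = (4*G**2 + Z**2) - Z = (Z**2 + 4*G**2) - Z = Z**2 - Z + 4*G**2)
37 + x(-2, -20)*z(-13, 3) = 37 + ((-2)**2 - 1*(-2) + 4*(-20)**2)*sqrt(3 + 3) = 37 + (4 + 2 + 4*400)*sqrt(6) = 37 + (4 + 2 + 1600)*sqrt(6) = 37 + 1606*sqrt(6)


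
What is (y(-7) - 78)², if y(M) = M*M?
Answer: 841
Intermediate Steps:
y(M) = M²
(y(-7) - 78)² = ((-7)² - 78)² = (49 - 78)² = (-29)² = 841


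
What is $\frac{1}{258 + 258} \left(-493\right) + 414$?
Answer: $\frac{213131}{516} \approx 413.04$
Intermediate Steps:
$\frac{1}{258 + 258} \left(-493\right) + 414 = \frac{1}{516} \left(-493\right) + 414 = - \frac{493}{516} + 414 = \frac{213131}{516}$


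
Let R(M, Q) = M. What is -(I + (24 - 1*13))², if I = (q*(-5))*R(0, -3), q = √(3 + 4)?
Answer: -121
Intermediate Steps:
q = √7 ≈ 2.6458
I = 0 (I = (√7*(-5))*0 = -5*√7*0 = 0)
-(I + (24 - 1*13))² = -(0 + (24 - 1*13))² = -(0 + (24 - 13))² = -(0 + 11)² = -1*11² = -1*121 = -121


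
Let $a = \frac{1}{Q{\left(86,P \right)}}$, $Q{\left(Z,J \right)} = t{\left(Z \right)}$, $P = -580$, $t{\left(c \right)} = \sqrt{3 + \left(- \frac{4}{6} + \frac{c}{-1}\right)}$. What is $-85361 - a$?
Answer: $-85361 + \frac{i \sqrt{753}}{251} \approx -85361.0 + 0.10933 i$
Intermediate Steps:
$t{\left(c \right)} = \sqrt{\frac{7}{3} - c}$ ($t{\left(c \right)} = \sqrt{3 + \left(\left(-4\right) \frac{1}{6} + c \left(-1\right)\right)} = \sqrt{3 - \left(\frac{2}{3} + c\right)} = \sqrt{\frac{7}{3} - c}$)
$Q{\left(Z,J \right)} = \frac{\sqrt{21 - 9 Z}}{3}$
$a = - \frac{i \sqrt{753}}{251}$ ($a = \frac{1}{\frac{1}{3} \sqrt{21 - 774}} = \frac{1}{\frac{1}{3} \sqrt{-753}} = \frac{1}{\frac{1}{3} i \sqrt{753}} = - \frac{i \sqrt{753}}{251} \approx - 0.10933 i$)
$-85361 - a = -85361 - - \frac{i \sqrt{753}}{251} = -85361 + \frac{i \sqrt{753}}{251}$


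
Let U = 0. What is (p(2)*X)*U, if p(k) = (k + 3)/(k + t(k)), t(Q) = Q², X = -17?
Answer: 0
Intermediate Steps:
p(k) = (3 + k)/(k + k²) (p(k) = (k + 3)/(k + k²) = (3 + k)/(k + k²))
(p(2)*X)*U = (((3 + 2)/(2*(1 + 2)))*(-17))*0 = (((½)*5/3)*(-17))*0 = (((½)*(⅓)*5)*(-17))*0 = ((⅚)*(-17))*0 = -85/6*0 = 0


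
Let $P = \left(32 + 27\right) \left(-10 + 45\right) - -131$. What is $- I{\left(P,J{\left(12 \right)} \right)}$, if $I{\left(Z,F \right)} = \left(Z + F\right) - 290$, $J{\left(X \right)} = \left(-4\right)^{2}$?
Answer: $-1922$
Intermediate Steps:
$P = 2196$ ($P = 59 \cdot 35 + 131 = 2065 + 131 = 2196$)
$J{\left(X \right)} = 16$
$I{\left(Z,F \right)} = -290 + F + Z$ ($I{\left(Z,F \right)} = \left(F + Z\right) - 290 = -290 + F + Z$)
$- I{\left(P,J{\left(12 \right)} \right)} = - (-290 + 16 + 2196) = \left(-1\right) 1922 = -1922$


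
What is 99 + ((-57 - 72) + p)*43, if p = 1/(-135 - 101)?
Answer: -1285771/236 ≈ -5448.2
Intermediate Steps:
p = -1/236 (p = 1/(-236) = -1/236 ≈ -0.0042373)
99 + ((-57 - 72) + p)*43 = 99 + ((-57 - 72) - 1/236)*43 = 99 + (-129 - 1/236)*43 = 99 - 30445/236*43 = 99 - 1309135/236 = -1285771/236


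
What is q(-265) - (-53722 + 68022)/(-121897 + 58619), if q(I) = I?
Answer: -8377185/31639 ≈ -264.77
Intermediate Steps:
q(-265) - (-53722 + 68022)/(-121897 + 58619) = -265 - (-53722 + 68022)/(-121897 + 58619) = -265 - 14300/(-63278) = -265 - 14300*(-1)/63278 = -265 - 1*(-7150/31639) = -265 + 7150/31639 = -8377185/31639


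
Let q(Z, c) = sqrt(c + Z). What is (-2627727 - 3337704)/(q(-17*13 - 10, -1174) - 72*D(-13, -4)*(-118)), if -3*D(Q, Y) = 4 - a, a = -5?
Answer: 152046905328/649639549 + 5965431*I*sqrt(1405)/649639549 ≈ 234.05 + 0.3442*I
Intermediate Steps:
D(Q, Y) = -3 (D(Q, Y) = -(4 - 1*(-5))/3 = -(4 + 5)/3 = -1/3*9 = -3)
q(Z, c) = sqrt(Z + c)
(-2627727 - 3337704)/(q(-17*13 - 10, -1174) - 72*D(-13, -4)*(-118)) = (-2627727 - 3337704)/(sqrt((-17*13 - 10) - 1174) - 72*(-3)*(-118)) = -5965431/(sqrt((-221 - 10) - 1174) + 216*(-118)) = -5965431/(sqrt(-231 - 1174) - 25488) = -5965431/(sqrt(-1405) - 25488) = -5965431/(I*sqrt(1405) - 25488) = -5965431/(-25488 + I*sqrt(1405))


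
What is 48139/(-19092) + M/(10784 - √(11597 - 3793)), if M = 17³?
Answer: -127400122099/61670793844 + 4913*√1951/58143426 ≈ -2.0621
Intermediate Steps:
M = 4913
48139/(-19092) + M/(10784 - √(11597 - 3793)) = 48139/(-19092) + 4913/(10784 - √(11597 - 3793)) = 48139*(-1/19092) + 4913/(10784 - √7804) = -48139/19092 + 4913/(10784 - 2*√1951)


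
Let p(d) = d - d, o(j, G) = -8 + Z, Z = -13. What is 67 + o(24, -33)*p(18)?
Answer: 67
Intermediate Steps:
o(j, G) = -21 (o(j, G) = -8 - 13 = -21)
p(d) = 0
67 + o(24, -33)*p(18) = 67 - 21*0 = 67 + 0 = 67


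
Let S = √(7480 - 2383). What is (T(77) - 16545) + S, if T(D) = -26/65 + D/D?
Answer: -82722/5 + √5097 ≈ -16473.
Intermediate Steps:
T(D) = ⅗ (T(D) = -26*1/65 + 1 = -⅖ + 1 = ⅗)
S = √5097 ≈ 71.393
(T(77) - 16545) + S = (⅗ - 16545) + √5097 = -82722/5 + √5097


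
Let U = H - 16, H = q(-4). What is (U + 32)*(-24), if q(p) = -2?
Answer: -336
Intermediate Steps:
H = -2
U = -18 (U = -2 - 16 = -18)
(U + 32)*(-24) = (-18 + 32)*(-24) = 14*(-24) = -336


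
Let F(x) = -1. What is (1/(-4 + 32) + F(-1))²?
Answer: 729/784 ≈ 0.92985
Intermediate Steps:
(1/(-4 + 32) + F(-1))² = (1/(-4 + 32) - 1)² = (1/28 - 1)² = (-27/28)² = 729/784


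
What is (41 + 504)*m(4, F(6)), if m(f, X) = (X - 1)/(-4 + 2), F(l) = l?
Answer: -2725/2 ≈ -1362.5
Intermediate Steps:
m(f, X) = 1/2 - X/2 (m(f, X) = (-1 + X)/(-2) = (-1 + X)*(-1/2) = 1/2 - X/2)
(41 + 504)*m(4, F(6)) = (41 + 504)*(1/2 - 1/2*6) = 545*(1/2 - 3) = 545*(-5/2) = -2725/2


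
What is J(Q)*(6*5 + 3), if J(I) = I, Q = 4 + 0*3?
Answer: 132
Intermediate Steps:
Q = 4 (Q = 4 + 0 = 4)
J(Q)*(6*5 + 3) = 4*(6*5 + 3) = 4*(30 + 3) = 4*33 = 132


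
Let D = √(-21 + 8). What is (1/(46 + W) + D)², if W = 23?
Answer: -61892/4761 + 2*I*√13/69 ≈ -13.0 + 0.10451*I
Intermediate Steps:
D = I*√13 (D = √(-13) = I*√13 ≈ 3.6056*I)
(1/(46 + W) + D)² = (1/(46 + 23) + I*√13)² = (1/69 + I*√13)²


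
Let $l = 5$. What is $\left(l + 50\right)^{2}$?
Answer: $3025$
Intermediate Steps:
$\left(l + 50\right)^{2} = \left(5 + 50\right)^{2} = 55^{2} = 3025$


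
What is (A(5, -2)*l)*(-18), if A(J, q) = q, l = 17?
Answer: 612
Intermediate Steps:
(A(5, -2)*l)*(-18) = -2*17*(-18) = -34*(-18) = 612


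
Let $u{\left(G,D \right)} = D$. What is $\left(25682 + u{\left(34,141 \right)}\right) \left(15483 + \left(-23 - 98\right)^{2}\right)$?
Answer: $777892052$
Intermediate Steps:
$\left(25682 + u{\left(34,141 \right)}\right) \left(15483 + \left(-23 - 98\right)^{2}\right) = \left(25682 + 141\right) \left(15483 + \left(-23 - 98\right)^{2}\right) = 25823 \left(15483 + \left(-121\right)^{2}\right) = 25823 \left(15483 + 14641\right) = 25823 \cdot 30124 = 777892052$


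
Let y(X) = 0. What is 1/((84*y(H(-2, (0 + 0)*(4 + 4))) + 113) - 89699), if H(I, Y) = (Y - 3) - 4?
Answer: -1/89586 ≈ -1.1162e-5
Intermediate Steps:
H(I, Y) = -7 + Y (H(I, Y) = (-3 + Y) - 4 = -7 + Y)
1/((84*y(H(-2, (0 + 0)*(4 + 4))) + 113) - 89699) = 1/((84*0 + 113) - 89699) = 1/((0 + 113) - 89699) = 1/(113 - 89699) = 1/(-89586) = -1/89586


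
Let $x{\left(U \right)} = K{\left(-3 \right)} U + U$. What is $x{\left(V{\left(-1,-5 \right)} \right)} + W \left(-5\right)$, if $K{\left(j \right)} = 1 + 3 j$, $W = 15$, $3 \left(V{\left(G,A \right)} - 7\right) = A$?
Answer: $- \frac{337}{3} \approx -112.33$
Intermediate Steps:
$V{\left(G,A \right)} = 7 + \frac{A}{3}$
$x{\left(U \right)} = - 7 U$ ($x{\left(U \right)} = \left(1 + 3 \left(-3\right)\right) U + U = \left(1 - 9\right) U + U = - 8 U + U = - 7 U$)
$x{\left(V{\left(-1,-5 \right)} \right)} + W \left(-5\right) = - 7 \left(7 + \frac{1}{3} \left(-5\right)\right) + 15 \left(-5\right) = - 7 \left(7 - \frac{5}{3}\right) - 75 = \left(-7\right) \frac{16}{3} - 75 = - \frac{112}{3} - 75 = - \frac{337}{3}$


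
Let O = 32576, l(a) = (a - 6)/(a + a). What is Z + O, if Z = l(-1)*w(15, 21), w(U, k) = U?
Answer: 65257/2 ≈ 32629.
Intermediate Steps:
l(a) = (-6 + a)/(2*a) (l(a) = (-6 + a)/((2*a)) = (-6 + a)*(1/(2*a)) = (-6 + a)/(2*a))
Z = 105/2 (Z = ((½)*(-6 - 1)/(-1))*15 = ((½)*(-1)*(-7))*15 = (7/2)*15 = 105/2 ≈ 52.500)
Z + O = 105/2 + 32576 = 65257/2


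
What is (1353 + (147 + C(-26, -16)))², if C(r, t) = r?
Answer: 2172676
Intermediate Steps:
(1353 + (147 + C(-26, -16)))² = (1353 + (147 - 26))² = (1353 + 121)² = 1474² = 2172676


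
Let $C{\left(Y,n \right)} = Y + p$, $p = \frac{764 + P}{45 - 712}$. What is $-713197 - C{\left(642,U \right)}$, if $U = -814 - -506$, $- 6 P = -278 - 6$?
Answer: $- \frac{1428389405}{2001} \approx -7.1384 \cdot 10^{5}$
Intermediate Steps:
$P = \frac{142}{3}$ ($P = - \frac{-278 - 6}{6} = \left(- \frac{1}{6}\right) \left(-284\right) = \frac{142}{3} \approx 47.333$)
$U = -308$ ($U = -814 + 506 = -308$)
$p = - \frac{2434}{2001}$ ($p = \frac{764 + \frac{142}{3}}{45 - 712} = \frac{2434}{3 \left(-667\right)} = \frac{2434}{3} \left(- \frac{1}{667}\right) = - \frac{2434}{2001} \approx -1.2164$)
$C{\left(Y,n \right)} = - \frac{2434}{2001} + Y$ ($C{\left(Y,n \right)} = Y - \frac{2434}{2001} = - \frac{2434}{2001} + Y$)
$-713197 - C{\left(642,U \right)} = -713197 - \left(- \frac{2434}{2001} + 642\right) = -713197 - \frac{1282208}{2001} = - \frac{1428389405}{2001}$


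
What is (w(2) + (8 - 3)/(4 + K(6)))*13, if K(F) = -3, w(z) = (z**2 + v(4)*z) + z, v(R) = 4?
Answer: 247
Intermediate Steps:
w(z) = z**2 + 5*z (w(z) = (z**2 + 4*z) + z = z**2 + 5*z)
(w(2) + (8 - 3)/(4 + K(6)))*13 = (2*(5 + 2) + (8 - 3)/(4 - 3))*13 = (2*7 + 5/1)*13 = (14 + 5*1)*13 = (14 + 5)*13 = 19*13 = 247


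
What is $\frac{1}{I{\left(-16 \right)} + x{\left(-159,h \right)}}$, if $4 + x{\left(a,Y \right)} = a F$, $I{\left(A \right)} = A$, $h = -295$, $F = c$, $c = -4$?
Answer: $\frac{1}{616} \approx 0.0016234$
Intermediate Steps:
$F = -4$
$x{\left(a,Y \right)} = -4 - 4 a$ ($x{\left(a,Y \right)} = -4 + a \left(-4\right) = -4 - 4 a$)
$\frac{1}{I{\left(-16 \right)} + x{\left(-159,h \right)}} = \frac{1}{-16 - -632} = \frac{1}{-16 + \left(-4 + 636\right)} = \frac{1}{-16 + 632} = \frac{1}{616}$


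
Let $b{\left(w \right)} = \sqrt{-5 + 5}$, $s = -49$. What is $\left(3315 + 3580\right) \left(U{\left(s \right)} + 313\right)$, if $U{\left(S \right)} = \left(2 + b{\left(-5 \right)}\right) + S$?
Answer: $1834070$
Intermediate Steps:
$b{\left(w \right)} = 0$ ($b{\left(w \right)} = \sqrt{0} = 0$)
$U{\left(S \right)} = 2 + S$ ($U{\left(S \right)} = \left(2 + 0\right) + S = 2 + S$)
$\left(3315 + 3580\right) \left(U{\left(s \right)} + 313\right) = \left(3315 + 3580\right) \left(\left(2 - 49\right) + 313\right) = 6895 \left(-47 + 313\right) = 6895 \cdot 266 = 1834070$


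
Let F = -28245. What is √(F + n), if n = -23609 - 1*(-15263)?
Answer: I*√36591 ≈ 191.29*I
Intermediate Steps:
n = -8346 (n = -23609 + 15263 = -8346)
√(F + n) = √(-28245 - 8346) = √(-36591) = I*√36591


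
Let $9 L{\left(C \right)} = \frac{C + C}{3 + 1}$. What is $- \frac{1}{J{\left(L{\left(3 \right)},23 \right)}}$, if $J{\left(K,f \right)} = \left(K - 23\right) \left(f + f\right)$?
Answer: $\frac{3}{3151} \approx 0.00095208$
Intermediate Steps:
$L{\left(C \right)} = \frac{C}{18}$ ($L{\left(C \right)} = \frac{\left(C + C\right) \frac{1}{3 + 1}}{9} = \frac{2 C \frac{1}{4}}{9} = \frac{\frac{1}{2} C}{9} = \frac{C}{18}$)
$J{\left(K,f \right)} = 2 f \left(-23 + K\right)$ ($J{\left(K,f \right)} = \left(-23 + K\right) 2 f = 2 f \left(-23 + K\right)$)
$- \frac{1}{J{\left(L{\left(3 \right)},23 \right)}} = - \frac{1}{2 \cdot 23 \left(-23 + \frac{1}{18} \cdot 3\right)} = - \frac{1}{2 \cdot 23 \left(-23 + \frac{1}{6}\right)} = - \frac{1}{2 \cdot 23 \left(- \frac{137}{6}\right)} = - \frac{1}{- \frac{3151}{3}} = \left(-1\right) \left(- \frac{3}{3151}\right) = \frac{3}{3151}$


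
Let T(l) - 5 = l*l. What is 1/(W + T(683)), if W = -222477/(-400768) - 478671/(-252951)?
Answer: 33791555456/15763640574824249 ≈ 2.1436e-6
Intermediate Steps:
T(l) = 5 + l² (T(l) = 5 + l*l = 5 + l²)
W = 82703932985/33791555456 (W = -222477*(-1/400768) - 478671*(-1/252951) = 222477/400768 + 159557/84317 = 82703932985/33791555456 ≈ 2.4475)
1/(W + T(683)) = 1/(82703932985/33791555456 + (5 + 683²)) = 1/(82703932985/33791555456 + (5 + 466489)) = 1/(82703932985/33791555456 + 466494) = 1/(15763640574824249/33791555456) = 33791555456/15763640574824249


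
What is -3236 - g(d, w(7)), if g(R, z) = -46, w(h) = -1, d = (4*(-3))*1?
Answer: -3190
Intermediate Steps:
d = -12 (d = -12*1 = -12)
-3236 - g(d, w(7)) = -3236 - 1*(-46) = -3236 + 46 = -3190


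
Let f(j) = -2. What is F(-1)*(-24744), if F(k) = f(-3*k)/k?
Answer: -49488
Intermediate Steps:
F(k) = -2/k
F(-1)*(-24744) = -2/(-1)*(-24744) = -2*(-1)*(-24744) = 2*(-24744) = -49488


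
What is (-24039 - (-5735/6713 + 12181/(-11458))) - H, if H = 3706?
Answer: -2133930053047/76917554 ≈ -27743.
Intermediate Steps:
(-24039 - (-5735/6713 + 12181/(-11458))) - H = (-24039 - (-5735/6713 + 12181/(-11458))) - 1*3706 = (-24039 - (-5735*1/6713 + 12181*(-1/11458))) - 3706 = (-24039 - (-5735/6713 - 12181/11458)) - 3706 = (-24039 - 1*(-147482683/76917554)) - 3706 = (-24039 + 147482683/76917554) - 3706 = -1848873597923/76917554 - 3706 = -2133930053047/76917554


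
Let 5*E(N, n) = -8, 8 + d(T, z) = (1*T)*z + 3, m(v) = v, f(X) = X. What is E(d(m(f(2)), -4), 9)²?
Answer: 64/25 ≈ 2.5600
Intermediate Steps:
d(T, z) = -5 + T*z (d(T, z) = -8 + ((1*T)*z + 3) = -8 + (T*z + 3) = -8 + (3 + T*z) = -5 + T*z)
E(N, n) = -8/5 (E(N, n) = (⅕)*(-8) = -8/5)
E(d(m(f(2)), -4), 9)² = (-8/5)² = 64/25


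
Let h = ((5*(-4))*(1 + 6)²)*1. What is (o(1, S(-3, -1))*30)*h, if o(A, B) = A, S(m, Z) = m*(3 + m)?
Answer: -29400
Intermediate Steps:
h = -980 (h = -20*7²*1 = -20*49*1 = -980*1 = -980)
(o(1, S(-3, -1))*30)*h = (1*30)*(-980) = 30*(-980) = -29400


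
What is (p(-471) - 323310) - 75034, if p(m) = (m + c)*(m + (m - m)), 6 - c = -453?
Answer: -392692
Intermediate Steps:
c = 459 (c = 6 - 1*(-453) = 6 + 453 = 459)
p(m) = m*(459 + m) (p(m) = (m + 459)*(m + (m - m)) = (459 + m)*(m + 0) = (459 + m)*m = m*(459 + m))
(p(-471) - 323310) - 75034 = (-471*(459 - 471) - 323310) - 75034 = (-471*(-12) - 323310) - 75034 = (5652 - 323310) - 75034 = -317658 - 75034 = -392692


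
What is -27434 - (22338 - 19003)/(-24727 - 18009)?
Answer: -1172416089/42736 ≈ -27434.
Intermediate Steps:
-27434 - (22338 - 19003)/(-24727 - 18009) = -27434 - 3335/(-42736) = -27434 - 3335*(-1)/42736 = -27434 - 1*(-3335/42736) = -27434 + 3335/42736 = -1172416089/42736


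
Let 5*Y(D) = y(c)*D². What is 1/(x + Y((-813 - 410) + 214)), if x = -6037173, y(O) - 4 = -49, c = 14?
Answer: -1/15199902 ≈ -6.5790e-8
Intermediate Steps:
y(O) = -45 (y(O) = 4 - 49 = -45)
Y(D) = -9*D² (Y(D) = (-45*D²)/5 = -9*D²)
1/(x + Y((-813 - 410) + 214)) = 1/(-6037173 - 9*((-813 - 410) + 214)²) = 1/(-6037173 - 9*(-1223 + 214)²) = 1/(-6037173 - 9*(-1009)²) = 1/(-6037173 - 9*1018081) = 1/(-6037173 - 9162729) = 1/(-15199902) = -1/15199902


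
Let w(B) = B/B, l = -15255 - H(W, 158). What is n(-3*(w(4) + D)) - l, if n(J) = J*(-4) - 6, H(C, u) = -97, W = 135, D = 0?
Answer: 15164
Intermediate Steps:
l = -15158 (l = -15255 - 1*(-97) = -15255 + 97 = -15158)
w(B) = 1
n(J) = -6 - 4*J (n(J) = -4*J - 6 = -6 - 4*J)
n(-3*(w(4) + D)) - l = (-6 - (-12)*(1 + 0)) - 1*(-15158) = (-6 - (-12)) + 15158 = (-6 - 4*(-3)) + 15158 = (-6 + 12) + 15158 = 6 + 15158 = 15164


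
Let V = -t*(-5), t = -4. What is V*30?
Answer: -600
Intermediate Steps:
V = -20 (V = -1*(-4)*(-5) = 4*(-5) = -20)
V*30 = -20*30 = -600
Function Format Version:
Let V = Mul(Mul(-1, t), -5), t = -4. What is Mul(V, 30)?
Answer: -600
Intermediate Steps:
V = -20 (V = Mul(Mul(-1, -4), -5) = Mul(4, -5) = -20)
Mul(V, 30) = Mul(-20, 30) = -600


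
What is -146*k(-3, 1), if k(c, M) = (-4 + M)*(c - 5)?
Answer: -3504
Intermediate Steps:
k(c, M) = (-5 + c)*(-4 + M) (k(c, M) = (-4 + M)*(-5 + c) = (-5 + c)*(-4 + M))
-146*k(-3, 1) = -146*(20 - 5*1 - 4*(-3) + 1*(-3)) = -146*(20 - 5 + 12 - 3) = -146*24 = -3504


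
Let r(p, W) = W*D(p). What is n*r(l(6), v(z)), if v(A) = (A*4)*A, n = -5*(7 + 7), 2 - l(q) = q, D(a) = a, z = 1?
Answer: 1120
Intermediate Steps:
l(q) = 2 - q
n = -70 (n = -5*14 = -70)
v(A) = 4*A² (v(A) = (4*A)*A = 4*A²)
r(p, W) = W*p
n*r(l(6), v(z)) = -70*4*1²*(2 - 1*6) = -70*4*1*(2 - 6) = -280*(-4) = -70*(-16) = 1120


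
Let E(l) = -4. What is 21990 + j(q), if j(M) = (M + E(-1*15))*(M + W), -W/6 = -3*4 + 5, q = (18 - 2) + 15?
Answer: 23961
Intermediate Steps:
q = 31 (q = 16 + 15 = 31)
W = 42 (W = -6*(-3*4 + 5) = -6*(-12 + 5) = -6*(-7) = 42)
j(M) = (-4 + M)*(42 + M) (j(M) = (M - 4)*(M + 42) = (-4 + M)*(42 + M))
21990 + j(q) = 21990 + (-168 + 31² + 38*31) = 21990 + (-168 + 961 + 1178) = 21990 + 1971 = 23961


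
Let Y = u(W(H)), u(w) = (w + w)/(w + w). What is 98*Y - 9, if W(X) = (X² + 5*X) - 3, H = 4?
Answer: 89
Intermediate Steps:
W(X) = -3 + X² + 5*X
u(w) = 1 (u(w) = (2*w)/((2*w)) = (2*w)*(1/(2*w)) = 1)
Y = 1
98*Y - 9 = 98*1 - 9 = 98 - 9 = 89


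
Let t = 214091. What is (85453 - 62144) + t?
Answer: 237400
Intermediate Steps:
(85453 - 62144) + t = (85453 - 62144) + 214091 = 23309 + 214091 = 237400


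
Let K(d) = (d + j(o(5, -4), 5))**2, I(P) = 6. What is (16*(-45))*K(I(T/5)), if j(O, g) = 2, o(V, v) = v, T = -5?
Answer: -46080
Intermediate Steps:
K(d) = (2 + d)**2 (K(d) = (d + 2)**2 = (2 + d)**2)
(16*(-45))*K(I(T/5)) = (16*(-45))*(2 + 6)**2 = -720*8**2 = -720*64 = -46080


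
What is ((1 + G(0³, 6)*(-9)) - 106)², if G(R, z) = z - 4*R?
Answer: 25281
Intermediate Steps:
((1 + G(0³, 6)*(-9)) - 106)² = ((1 + (6 - 4*0³)*(-9)) - 106)² = ((1 + (6 - 4*0)*(-9)) - 106)² = ((1 + (6 + 0)*(-9)) - 106)² = ((1 + 6*(-9)) - 106)² = ((1 - 54) - 106)² = (-53 - 106)² = (-159)² = 25281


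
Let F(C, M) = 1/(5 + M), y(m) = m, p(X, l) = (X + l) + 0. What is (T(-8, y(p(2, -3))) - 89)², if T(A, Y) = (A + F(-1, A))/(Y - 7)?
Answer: 4456321/576 ≈ 7736.7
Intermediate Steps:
p(X, l) = X + l
T(A, Y) = (A + 1/(5 + A))/(-7 + Y) (T(A, Y) = (A + 1/(5 + A))/(Y - 7) = (A + 1/(5 + A))/(-7 + Y))
(T(-8, y(p(2, -3))) - 89)² = ((1 - 8*(5 - 8))/((-7 + (2 - 3))*(5 - 8)) - 89)² = ((1 - 8*(-3))/(-7 - 1*(-3)) - 89)² = (-⅓*(1 + 24)/(-8) - 89)² = (-⅛*(-⅓)*25 - 89)² = (25/24 - 89)² = (-2111/24)² = 4456321/576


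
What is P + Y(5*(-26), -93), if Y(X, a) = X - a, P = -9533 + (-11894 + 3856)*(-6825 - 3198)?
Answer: 80555304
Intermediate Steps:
P = 80555341 (P = -9533 - 8038*(-10023) = -9533 + 80564874 = 80555341)
P + Y(5*(-26), -93) = 80555341 + (5*(-26) - 1*(-93)) = 80555341 + (-130 + 93) = 80555341 - 37 = 80555304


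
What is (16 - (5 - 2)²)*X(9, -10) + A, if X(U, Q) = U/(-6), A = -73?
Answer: -167/2 ≈ -83.500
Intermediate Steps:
X(U, Q) = -U/6 (X(U, Q) = U*(-⅙) = -U/6)
(16 - (5 - 2)²)*X(9, -10) + A = (16 - (5 - 2)²)*(-⅙*9) - 73 = (16 - 1*3²)*(-3/2) - 73 = (16 - 1*9)*(-3/2) - 73 = (16 - 9)*(-3/2) - 73 = 7*(-3/2) - 73 = -21/2 - 73 = -167/2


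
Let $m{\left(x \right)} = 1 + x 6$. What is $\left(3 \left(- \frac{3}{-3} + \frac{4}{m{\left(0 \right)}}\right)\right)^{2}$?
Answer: $225$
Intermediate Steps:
$m{\left(x \right)} = 1 + 6 x$
$\left(3 \left(- \frac{3}{-3} + \frac{4}{m{\left(0 \right)}}\right)\right)^{2} = \left(3 \left(- \frac{3}{-3} + \frac{4}{1 + 6 \cdot 0}\right)\right)^{2} = \left(3 \left(\left(-3\right) \left(- \frac{1}{3}\right) + \frac{4}{1 + 0}\right)\right)^{2} = \left(3 \left(1 + \frac{4}{1}\right)\right)^{2} = \left(3 \left(1 + 4 \cdot 1\right)\right)^{2} = \left(3 \left(1 + 4\right)\right)^{2} = \left(3 \cdot 5\right)^{2} = 15^{2} = 225$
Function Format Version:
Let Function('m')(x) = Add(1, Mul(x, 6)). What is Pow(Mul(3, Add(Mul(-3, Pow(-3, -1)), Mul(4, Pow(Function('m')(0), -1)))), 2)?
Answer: 225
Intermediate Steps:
Function('m')(x) = Add(1, Mul(6, x))
Pow(Mul(3, Add(Mul(-3, Pow(-3, -1)), Mul(4, Pow(Function('m')(0), -1)))), 2) = Pow(Mul(3, Add(Mul(-3, Pow(-3, -1)), Mul(4, Pow(Add(1, Mul(6, 0)), -1)))), 2) = Pow(Mul(3, Add(Mul(-3, Rational(-1, 3)), Mul(4, Pow(Add(1, 0), -1)))), 2) = Pow(Mul(3, Add(1, Mul(4, Pow(1, -1)))), 2) = Pow(Mul(3, Add(1, Mul(4, 1))), 2) = Pow(Mul(3, Add(1, 4)), 2) = Pow(Mul(3, 5), 2) = Pow(15, 2) = 225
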